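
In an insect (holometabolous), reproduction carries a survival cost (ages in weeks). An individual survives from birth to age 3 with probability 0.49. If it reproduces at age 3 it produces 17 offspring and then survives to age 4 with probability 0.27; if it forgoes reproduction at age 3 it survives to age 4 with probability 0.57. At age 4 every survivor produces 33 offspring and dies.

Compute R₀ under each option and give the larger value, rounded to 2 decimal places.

12.70

breed at age 3: R₀ = 0.49 × (17 + 0.27 × 33) = 0.49 × 25.9100 = 12.6959
delay to age 4: R₀ = 0.49 × (0.57 × 33) = 0.49 × 18.8100 = 9.2169
Higher: breed at age 3 (12.6959).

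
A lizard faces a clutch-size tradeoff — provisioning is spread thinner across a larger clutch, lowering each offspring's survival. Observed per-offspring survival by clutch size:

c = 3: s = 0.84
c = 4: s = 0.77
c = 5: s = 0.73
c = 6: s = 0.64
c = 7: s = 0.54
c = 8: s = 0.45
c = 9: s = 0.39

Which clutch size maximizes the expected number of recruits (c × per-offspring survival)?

Expected recruits = c × s(c):
  c=3: 3 × 0.84 = 2.520
  c=4: 4 × 0.77 = 3.080
  c=5: 5 × 0.73 = 3.650
  c=6: 6 × 0.64 = 3.840
  c=7: 7 × 0.54 = 3.780
  c=8: 8 × 0.45 = 3.600
  c=9: 9 × 0.39 = 3.510
Maximum at c = 6 (3.840 recruits).

6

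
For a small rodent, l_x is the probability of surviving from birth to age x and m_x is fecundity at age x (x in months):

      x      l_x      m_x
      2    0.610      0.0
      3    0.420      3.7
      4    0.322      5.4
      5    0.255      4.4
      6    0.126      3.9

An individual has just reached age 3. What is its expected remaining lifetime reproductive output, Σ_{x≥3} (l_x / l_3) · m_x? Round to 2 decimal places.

11.68

l_3 = 0.420. Conditional survival from age 3 to x is l_x / l_3.
  x=3: (0.420/0.420) × 3.7 = 3.7000
  x=4: (0.322/0.420) × 5.4 = 4.1400
  x=5: (0.255/0.420) × 4.4 = 2.6714
  x=6: (0.126/0.420) × 3.9 = 1.1700
Sum = 3.7000 + 4.1400 + 2.6714 + 1.1700 = 11.6814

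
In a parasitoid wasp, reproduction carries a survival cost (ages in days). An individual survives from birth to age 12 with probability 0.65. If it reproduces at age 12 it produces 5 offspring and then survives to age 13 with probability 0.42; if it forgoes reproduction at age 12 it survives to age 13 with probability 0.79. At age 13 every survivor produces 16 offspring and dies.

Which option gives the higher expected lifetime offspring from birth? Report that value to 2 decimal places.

breed at age 12: R₀ = 0.65 × (5 + 0.42 × 16) = 0.65 × 11.7200 = 7.6180
delay to age 13: R₀ = 0.65 × (0.79 × 16) = 0.65 × 12.6400 = 8.2160
Higher: delay to age 13 (8.2160).

8.22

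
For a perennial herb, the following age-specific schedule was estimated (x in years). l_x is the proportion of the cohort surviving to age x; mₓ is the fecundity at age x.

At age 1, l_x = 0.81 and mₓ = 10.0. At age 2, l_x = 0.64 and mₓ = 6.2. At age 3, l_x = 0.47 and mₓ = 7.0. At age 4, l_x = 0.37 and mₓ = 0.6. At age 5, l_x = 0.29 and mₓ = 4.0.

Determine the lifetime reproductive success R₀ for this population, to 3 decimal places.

R₀ = Σ l_x mₓ:
  age 1: 0.81 × 10.0 = 8.1000
  age 2: 0.64 × 6.2 = 3.9680
  age 3: 0.47 × 7.0 = 3.2900
  age 4: 0.37 × 0.6 = 0.2220
  age 5: 0.29 × 4.0 = 1.1600
R₀ = 8.1000 + 3.9680 + 3.2900 + 0.2220 + 1.1600 = 16.7400

16.740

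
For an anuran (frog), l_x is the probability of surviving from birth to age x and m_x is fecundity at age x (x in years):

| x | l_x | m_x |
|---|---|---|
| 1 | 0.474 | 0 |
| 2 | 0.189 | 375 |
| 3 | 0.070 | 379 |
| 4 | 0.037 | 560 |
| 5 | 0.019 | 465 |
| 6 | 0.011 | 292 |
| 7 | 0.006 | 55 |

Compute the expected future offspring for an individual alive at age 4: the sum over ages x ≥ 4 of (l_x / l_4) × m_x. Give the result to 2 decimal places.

894.51

l_4 = 0.037. Conditional survival from age 4 to x is l_x / l_4.
  x=4: (0.037/0.037) × 560 = 560.0000
  x=5: (0.019/0.037) × 465 = 238.7838
  x=6: (0.011/0.037) × 292 = 86.8108
  x=7: (0.006/0.037) × 55 = 8.9189
Sum = 560.0000 + 238.7838 + 86.8108 + 8.9189 = 894.5135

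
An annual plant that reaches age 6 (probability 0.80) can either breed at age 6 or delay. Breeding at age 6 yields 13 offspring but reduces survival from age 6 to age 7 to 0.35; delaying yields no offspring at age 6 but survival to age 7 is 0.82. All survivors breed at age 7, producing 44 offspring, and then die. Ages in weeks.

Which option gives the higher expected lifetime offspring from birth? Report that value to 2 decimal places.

breed at age 6: R₀ = 0.80 × (13 + 0.35 × 44) = 0.80 × 28.4000 = 22.7200
delay to age 7: R₀ = 0.80 × (0.82 × 44) = 0.80 × 36.0800 = 28.8640
Higher: delay to age 7 (28.8640).

28.86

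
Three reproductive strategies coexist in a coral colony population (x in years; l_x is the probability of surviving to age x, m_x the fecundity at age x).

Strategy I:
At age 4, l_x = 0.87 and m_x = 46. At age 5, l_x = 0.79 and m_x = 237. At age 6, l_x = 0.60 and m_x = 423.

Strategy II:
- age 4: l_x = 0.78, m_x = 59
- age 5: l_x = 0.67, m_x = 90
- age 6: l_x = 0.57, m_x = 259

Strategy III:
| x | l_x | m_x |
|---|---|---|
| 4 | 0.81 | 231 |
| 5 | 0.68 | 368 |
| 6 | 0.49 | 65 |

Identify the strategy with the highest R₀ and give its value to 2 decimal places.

481.05

Strategy I: R₀ = 0.87×46 + 0.79×237 + 0.60×423 = 481.0500
Strategy II: R₀ = 0.78×59 + 0.67×90 + 0.57×259 = 253.9500
Strategy III: R₀ = 0.81×231 + 0.68×368 + 0.49×65 = 469.2000
Highest R₀: strategy I with 481.0500.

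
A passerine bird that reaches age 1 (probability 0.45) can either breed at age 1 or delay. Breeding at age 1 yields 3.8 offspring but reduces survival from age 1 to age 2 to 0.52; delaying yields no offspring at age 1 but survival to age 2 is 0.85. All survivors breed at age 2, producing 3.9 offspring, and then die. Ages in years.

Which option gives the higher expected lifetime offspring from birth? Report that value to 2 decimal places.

2.62

breed at age 1: R₀ = 0.45 × (3.8 + 0.52 × 3.9) = 0.45 × 5.8280 = 2.6226
delay to age 2: R₀ = 0.45 × (0.85 × 3.9) = 0.45 × 3.3150 = 1.4917
Higher: breed at age 1 (2.6226).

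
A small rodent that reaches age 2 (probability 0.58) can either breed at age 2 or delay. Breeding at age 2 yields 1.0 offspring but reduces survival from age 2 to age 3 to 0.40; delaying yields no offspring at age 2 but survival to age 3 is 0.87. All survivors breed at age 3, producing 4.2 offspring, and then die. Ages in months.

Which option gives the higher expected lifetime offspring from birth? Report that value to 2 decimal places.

breed at age 2: R₀ = 0.58 × (1.0 + 0.40 × 4.2) = 0.58 × 2.6800 = 1.5544
delay to age 3: R₀ = 0.58 × (0.87 × 4.2) = 0.58 × 3.6540 = 2.1193
Higher: delay to age 3 (2.1193).

2.12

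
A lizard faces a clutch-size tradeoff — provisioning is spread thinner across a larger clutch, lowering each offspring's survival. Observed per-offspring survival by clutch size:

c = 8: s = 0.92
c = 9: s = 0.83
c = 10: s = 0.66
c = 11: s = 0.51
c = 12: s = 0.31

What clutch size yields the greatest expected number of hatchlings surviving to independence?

9

Expected hatchlings surviving to independence = c × s(c):
  c=8: 8 × 0.92 = 7.360
  c=9: 9 × 0.83 = 7.470
  c=10: 10 × 0.66 = 6.600
  c=11: 11 × 0.51 = 5.610
  c=12: 12 × 0.31 = 3.720
Maximum at c = 9 (7.470 hatchlings surviving to independence).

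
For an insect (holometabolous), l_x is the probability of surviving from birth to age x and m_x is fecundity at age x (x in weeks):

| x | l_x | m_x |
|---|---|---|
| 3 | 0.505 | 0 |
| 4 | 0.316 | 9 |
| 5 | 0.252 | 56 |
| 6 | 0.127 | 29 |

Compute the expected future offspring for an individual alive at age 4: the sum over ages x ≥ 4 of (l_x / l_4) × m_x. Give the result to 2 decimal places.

65.31

l_4 = 0.316. Conditional survival from age 4 to x is l_x / l_4.
  x=4: (0.316/0.316) × 9 = 9.0000
  x=5: (0.252/0.316) × 56 = 44.6582
  x=6: (0.127/0.316) × 29 = 11.6551
Sum = 9.0000 + 44.6582 + 11.6551 = 65.3133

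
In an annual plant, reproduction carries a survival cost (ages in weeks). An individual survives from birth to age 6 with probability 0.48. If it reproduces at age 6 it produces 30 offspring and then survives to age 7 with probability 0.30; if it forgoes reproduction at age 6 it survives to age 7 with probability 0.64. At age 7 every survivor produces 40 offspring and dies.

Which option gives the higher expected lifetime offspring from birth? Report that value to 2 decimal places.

breed at age 6: R₀ = 0.48 × (30 + 0.30 × 40) = 0.48 × 42.0000 = 20.1600
delay to age 7: R₀ = 0.48 × (0.64 × 40) = 0.48 × 25.6000 = 12.2880
Higher: breed at age 6 (20.1600).

20.16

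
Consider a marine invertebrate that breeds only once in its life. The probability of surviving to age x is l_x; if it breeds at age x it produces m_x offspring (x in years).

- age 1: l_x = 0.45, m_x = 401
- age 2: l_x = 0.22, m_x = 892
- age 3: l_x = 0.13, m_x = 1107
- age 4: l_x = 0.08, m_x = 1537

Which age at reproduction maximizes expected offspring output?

2

Expected offspring if breeding at age x = l_x × m_x:
  age 1: 0.45 × 401 = 180.450
  age 2: 0.22 × 892 = 196.240
  age 3: 0.13 × 1107 = 143.910
  age 4: 0.08 × 1537 = 122.960
Maximum at age 2 (196.240).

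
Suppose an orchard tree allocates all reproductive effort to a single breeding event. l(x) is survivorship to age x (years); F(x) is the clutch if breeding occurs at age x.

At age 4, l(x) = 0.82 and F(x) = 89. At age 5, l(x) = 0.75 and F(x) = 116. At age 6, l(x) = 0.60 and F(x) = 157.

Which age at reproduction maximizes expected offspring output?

6

Expected offspring if breeding at age x = l(x) × F(x):
  age 4: 0.82 × 89 = 72.980
  age 5: 0.75 × 116 = 87.000
  age 6: 0.60 × 157 = 94.200
Maximum at age 6 (94.200).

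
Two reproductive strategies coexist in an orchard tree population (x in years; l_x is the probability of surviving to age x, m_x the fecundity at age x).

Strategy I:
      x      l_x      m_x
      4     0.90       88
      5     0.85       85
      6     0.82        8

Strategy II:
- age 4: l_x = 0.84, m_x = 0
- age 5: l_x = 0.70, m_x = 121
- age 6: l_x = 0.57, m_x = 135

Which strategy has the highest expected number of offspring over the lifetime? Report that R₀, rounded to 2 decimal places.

Strategy I: R₀ = 0.90×88 + 0.85×85 + 0.82×8 = 158.0100
Strategy II: R₀ = 0.84×0 + 0.70×121 + 0.57×135 = 161.6500
Highest R₀: strategy II with 161.6500.

161.65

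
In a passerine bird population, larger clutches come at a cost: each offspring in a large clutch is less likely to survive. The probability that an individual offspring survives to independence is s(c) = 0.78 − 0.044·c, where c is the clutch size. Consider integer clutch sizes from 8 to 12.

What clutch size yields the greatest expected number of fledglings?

9

Expected fledglings = c × s(c):
  c=8: 8 × 0.428 = 3.424
  c=9: 9 × 0.384 = 3.456
  c=10: 10 × 0.340 = 3.400
  c=11: 11 × 0.296 = 3.256
  c=12: 12 × 0.252 = 3.024
Maximum at c = 9 (3.456 fledglings).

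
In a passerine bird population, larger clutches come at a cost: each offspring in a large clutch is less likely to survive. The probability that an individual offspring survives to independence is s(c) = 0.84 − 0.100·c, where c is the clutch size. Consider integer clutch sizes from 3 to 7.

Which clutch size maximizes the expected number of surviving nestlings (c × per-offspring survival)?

Expected surviving nestlings = c × s(c):
  c=3: 3 × 0.540 = 1.620
  c=4: 4 × 0.440 = 1.760
  c=5: 5 × 0.340 = 1.700
  c=6: 6 × 0.240 = 1.440
  c=7: 7 × 0.140 = 0.980
Maximum at c = 4 (1.760 surviving nestlings).

4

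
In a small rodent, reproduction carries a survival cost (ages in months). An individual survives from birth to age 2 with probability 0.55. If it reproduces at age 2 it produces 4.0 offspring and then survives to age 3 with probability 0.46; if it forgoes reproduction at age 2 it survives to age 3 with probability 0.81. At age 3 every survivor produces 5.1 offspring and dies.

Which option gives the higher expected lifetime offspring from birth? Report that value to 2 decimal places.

3.49

breed at age 2: R₀ = 0.55 × (4.0 + 0.46 × 5.1) = 0.55 × 6.3460 = 3.4903
delay to age 3: R₀ = 0.55 × (0.81 × 5.1) = 0.55 × 4.1310 = 2.2721
Higher: breed at age 2 (3.4903).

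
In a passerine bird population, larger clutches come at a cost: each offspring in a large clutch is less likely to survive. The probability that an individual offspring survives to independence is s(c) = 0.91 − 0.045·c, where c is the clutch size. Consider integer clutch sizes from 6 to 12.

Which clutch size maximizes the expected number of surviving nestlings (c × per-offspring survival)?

Expected surviving nestlings = c × s(c):
  c=6: 6 × 0.640 = 3.840
  c=7: 7 × 0.595 = 4.165
  c=8: 8 × 0.550 = 4.400
  c=9: 9 × 0.505 = 4.545
  c=10: 10 × 0.460 = 4.600
  c=11: 11 × 0.415 = 4.565
  c=12: 12 × 0.370 = 4.440
Maximum at c = 10 (4.600 surviving nestlings).

10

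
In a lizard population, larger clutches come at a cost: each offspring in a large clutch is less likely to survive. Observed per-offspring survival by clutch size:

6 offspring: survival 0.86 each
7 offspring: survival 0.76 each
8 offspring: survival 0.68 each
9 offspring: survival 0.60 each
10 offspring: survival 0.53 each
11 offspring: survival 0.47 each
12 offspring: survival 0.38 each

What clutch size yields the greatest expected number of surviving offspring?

Expected surviving offspring = c × s(c):
  c=6: 6 × 0.86 = 5.160
  c=7: 7 × 0.76 = 5.320
  c=8: 8 × 0.68 = 5.440
  c=9: 9 × 0.60 = 5.400
  c=10: 10 × 0.53 = 5.300
  c=11: 11 × 0.47 = 5.170
  c=12: 12 × 0.38 = 4.560
Maximum at c = 8 (5.440 surviving offspring).

8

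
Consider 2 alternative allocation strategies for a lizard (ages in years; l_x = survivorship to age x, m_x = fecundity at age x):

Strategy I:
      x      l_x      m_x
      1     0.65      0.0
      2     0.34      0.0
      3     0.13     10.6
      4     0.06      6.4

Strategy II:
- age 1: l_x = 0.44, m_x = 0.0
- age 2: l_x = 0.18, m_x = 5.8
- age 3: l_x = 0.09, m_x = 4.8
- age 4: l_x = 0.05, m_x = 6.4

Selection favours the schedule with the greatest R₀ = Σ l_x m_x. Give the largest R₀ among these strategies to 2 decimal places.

Strategy I: R₀ = 0.65×0.0 + 0.34×0.0 + 0.13×10.6 + 0.06×6.4 = 1.7620
Strategy II: R₀ = 0.44×0.0 + 0.18×5.8 + 0.09×4.8 + 0.05×6.4 = 1.7960
Highest R₀: strategy II with 1.7960.

1.80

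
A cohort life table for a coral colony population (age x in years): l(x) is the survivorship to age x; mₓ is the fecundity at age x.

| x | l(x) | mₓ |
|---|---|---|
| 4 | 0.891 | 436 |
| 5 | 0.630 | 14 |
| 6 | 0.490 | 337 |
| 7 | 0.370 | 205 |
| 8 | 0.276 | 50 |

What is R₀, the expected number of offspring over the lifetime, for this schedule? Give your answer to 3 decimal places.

R₀ = Σ l(x) mₓ:
  age 4: 0.891 × 436 = 388.4760
  age 5: 0.630 × 14 = 8.8200
  age 6: 0.490 × 337 = 165.1300
  age 7: 0.370 × 205 = 75.8500
  age 8: 0.276 × 50 = 13.8000
R₀ = 388.4760 + 8.8200 + 165.1300 + 75.8500 + 13.8000 = 652.0760

652.076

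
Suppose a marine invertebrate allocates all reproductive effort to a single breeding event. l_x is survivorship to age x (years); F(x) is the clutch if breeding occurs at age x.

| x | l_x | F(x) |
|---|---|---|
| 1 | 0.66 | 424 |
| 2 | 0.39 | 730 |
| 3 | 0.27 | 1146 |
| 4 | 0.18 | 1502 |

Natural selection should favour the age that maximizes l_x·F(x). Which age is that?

3

Expected offspring if breeding at age x = l_x × F(x):
  age 1: 0.66 × 424 = 279.840
  age 2: 0.39 × 730 = 284.700
  age 3: 0.27 × 1146 = 309.420
  age 4: 0.18 × 1502 = 270.360
Maximum at age 3 (309.420).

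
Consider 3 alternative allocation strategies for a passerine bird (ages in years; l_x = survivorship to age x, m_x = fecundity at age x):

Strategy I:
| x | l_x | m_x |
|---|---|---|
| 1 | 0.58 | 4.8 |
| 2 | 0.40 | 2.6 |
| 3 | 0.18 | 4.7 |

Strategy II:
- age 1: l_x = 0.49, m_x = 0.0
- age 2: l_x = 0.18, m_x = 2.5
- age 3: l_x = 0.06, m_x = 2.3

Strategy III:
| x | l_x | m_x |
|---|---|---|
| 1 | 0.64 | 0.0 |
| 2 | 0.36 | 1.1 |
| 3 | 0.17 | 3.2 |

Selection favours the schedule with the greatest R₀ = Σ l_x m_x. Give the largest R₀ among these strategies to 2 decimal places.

Strategy I: R₀ = 0.58×4.8 + 0.40×2.6 + 0.18×4.7 = 4.6700
Strategy II: R₀ = 0.49×0.0 + 0.18×2.5 + 0.06×2.3 = 0.5880
Strategy III: R₀ = 0.64×0.0 + 0.36×1.1 + 0.17×3.2 = 0.9400
Highest R₀: strategy I with 4.6700.

4.67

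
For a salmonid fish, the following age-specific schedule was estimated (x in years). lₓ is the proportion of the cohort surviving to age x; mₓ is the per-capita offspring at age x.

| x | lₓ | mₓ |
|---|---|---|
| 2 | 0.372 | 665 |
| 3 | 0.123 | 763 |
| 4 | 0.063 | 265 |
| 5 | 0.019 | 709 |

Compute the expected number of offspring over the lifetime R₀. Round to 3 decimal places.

371.395

R₀ = Σ lₓ mₓ:
  age 2: 0.372 × 665 = 247.3800
  age 3: 0.123 × 763 = 93.8490
  age 4: 0.063 × 265 = 16.6950
  age 5: 0.019 × 709 = 13.4710
R₀ = 247.3800 + 93.8490 + 16.6950 + 13.4710 = 371.3950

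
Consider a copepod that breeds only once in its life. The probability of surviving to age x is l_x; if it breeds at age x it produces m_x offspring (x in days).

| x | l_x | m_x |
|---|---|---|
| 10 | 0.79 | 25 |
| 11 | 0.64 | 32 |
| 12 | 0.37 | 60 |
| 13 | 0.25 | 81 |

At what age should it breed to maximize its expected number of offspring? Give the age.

Expected offspring if breeding at age x = l_x × m_x:
  age 10: 0.79 × 25 = 19.750
  age 11: 0.64 × 32 = 20.480
  age 12: 0.37 × 60 = 22.200
  age 13: 0.25 × 81 = 20.250
Maximum at age 12 (22.200).

12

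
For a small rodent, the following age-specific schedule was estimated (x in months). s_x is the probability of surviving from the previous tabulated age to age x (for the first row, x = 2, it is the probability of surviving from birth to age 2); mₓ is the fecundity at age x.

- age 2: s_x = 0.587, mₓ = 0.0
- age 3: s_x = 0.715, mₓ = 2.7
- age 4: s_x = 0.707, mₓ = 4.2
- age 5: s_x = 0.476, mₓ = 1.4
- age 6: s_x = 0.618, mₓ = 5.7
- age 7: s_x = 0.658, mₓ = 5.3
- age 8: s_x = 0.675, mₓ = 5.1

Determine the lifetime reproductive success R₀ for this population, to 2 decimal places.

3.58

Survivorship from birth: l_x = s_2·s_3·…·s_x.
  l_2 = 0.58700
  l_3 = 0.41970
  l_4 = 0.29673
  l_5 = 0.14124
  l_6 = 0.08729
  l_7 = 0.05744
  l_8 = 0.03877
R₀ = Σ l_x mₓ:
  age 2: 0.58700 × 0.0 = 0.0000
  age 3: 0.41970 × 2.7 = 1.1332
  age 4: 0.29673 × 4.2 = 1.2463
  age 5: 0.14124 × 1.4 = 0.1977
  age 6: 0.08729 × 5.7 = 0.4976
  age 7: 0.05744 × 5.3 = 0.3044
  age 8: 0.03877 × 5.1 = 0.1977
R₀ = 0.0000 + 1.1332 + 1.2463 + 0.1977 + 0.4976 + 0.3044 + 0.1977 = 3.5769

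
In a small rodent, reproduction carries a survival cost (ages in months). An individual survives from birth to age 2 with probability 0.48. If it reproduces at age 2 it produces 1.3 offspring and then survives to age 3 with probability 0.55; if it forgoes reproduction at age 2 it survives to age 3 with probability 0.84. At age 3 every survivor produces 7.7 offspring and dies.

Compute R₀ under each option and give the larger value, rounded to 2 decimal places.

breed at age 2: R₀ = 0.48 × (1.3 + 0.55 × 7.7) = 0.48 × 5.5350 = 2.6568
delay to age 3: R₀ = 0.48 × (0.84 × 7.7) = 0.48 × 6.4680 = 3.1046
Higher: delay to age 3 (3.1046).

3.10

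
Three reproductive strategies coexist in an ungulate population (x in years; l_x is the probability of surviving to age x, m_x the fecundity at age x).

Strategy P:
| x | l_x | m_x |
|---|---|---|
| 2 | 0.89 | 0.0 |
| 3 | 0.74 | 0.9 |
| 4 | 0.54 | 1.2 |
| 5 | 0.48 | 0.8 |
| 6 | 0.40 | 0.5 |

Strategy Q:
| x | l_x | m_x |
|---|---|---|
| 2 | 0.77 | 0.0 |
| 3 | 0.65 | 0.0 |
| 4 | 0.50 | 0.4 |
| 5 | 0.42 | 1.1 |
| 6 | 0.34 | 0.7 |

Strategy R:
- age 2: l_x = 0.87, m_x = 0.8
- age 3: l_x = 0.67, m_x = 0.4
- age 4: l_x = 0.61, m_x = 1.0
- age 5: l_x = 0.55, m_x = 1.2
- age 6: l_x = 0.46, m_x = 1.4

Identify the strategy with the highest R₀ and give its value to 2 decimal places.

Strategy P: R₀ = 0.89×0.0 + 0.74×0.9 + 0.54×1.2 + 0.48×0.8 + 0.40×0.5 = 1.8980
Strategy Q: R₀ = 0.77×0.0 + 0.65×0.0 + 0.50×0.4 + 0.42×1.1 + 0.34×0.7 = 0.9000
Strategy R: R₀ = 0.87×0.8 + 0.67×0.4 + 0.61×1.0 + 0.55×1.2 + 0.46×1.4 = 2.8780
Highest R₀: strategy R with 2.8780.

2.88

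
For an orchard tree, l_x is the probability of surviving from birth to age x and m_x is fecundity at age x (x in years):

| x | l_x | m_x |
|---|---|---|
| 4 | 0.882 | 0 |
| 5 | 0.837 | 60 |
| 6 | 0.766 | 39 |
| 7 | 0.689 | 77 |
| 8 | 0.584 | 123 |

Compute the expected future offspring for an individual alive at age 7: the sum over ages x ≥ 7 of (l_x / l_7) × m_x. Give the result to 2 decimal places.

l_7 = 0.689. Conditional survival from age 7 to x is l_x / l_7.
  x=7: (0.689/0.689) × 77 = 77.0000
  x=8: (0.584/0.689) × 123 = 104.2554
Sum = 77.0000 + 104.2554 = 181.2554

181.26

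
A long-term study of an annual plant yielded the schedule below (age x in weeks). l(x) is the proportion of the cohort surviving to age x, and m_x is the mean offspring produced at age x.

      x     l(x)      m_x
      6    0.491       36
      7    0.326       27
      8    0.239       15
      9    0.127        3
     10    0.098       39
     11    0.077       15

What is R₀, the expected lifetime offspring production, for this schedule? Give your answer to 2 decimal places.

R₀ = Σ l(x) m_x:
  age 6: 0.491 × 36 = 17.6760
  age 7: 0.326 × 27 = 8.8020
  age 8: 0.239 × 15 = 3.5850
  age 9: 0.127 × 3 = 0.3810
  age 10: 0.098 × 39 = 3.8220
  age 11: 0.077 × 15 = 1.1550
R₀ = 17.6760 + 8.8020 + 3.5850 + 0.3810 + 3.8220 + 1.1550 = 35.4210

35.42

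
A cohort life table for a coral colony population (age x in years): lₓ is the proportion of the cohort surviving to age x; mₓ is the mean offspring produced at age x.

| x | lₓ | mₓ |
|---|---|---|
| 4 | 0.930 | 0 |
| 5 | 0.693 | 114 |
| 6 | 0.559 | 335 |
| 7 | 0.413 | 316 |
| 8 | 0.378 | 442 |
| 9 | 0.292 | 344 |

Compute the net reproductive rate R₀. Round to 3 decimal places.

R₀ = Σ lₓ mₓ:
  age 4: 0.930 × 0 = 0.0000
  age 5: 0.693 × 114 = 79.0020
  age 6: 0.559 × 335 = 187.2650
  age 7: 0.413 × 316 = 130.5080
  age 8: 0.378 × 442 = 167.0760
  age 9: 0.292 × 344 = 100.4480
R₀ = 0.0000 + 79.0020 + 187.2650 + 130.5080 + 167.0760 + 100.4480 = 664.2990

664.299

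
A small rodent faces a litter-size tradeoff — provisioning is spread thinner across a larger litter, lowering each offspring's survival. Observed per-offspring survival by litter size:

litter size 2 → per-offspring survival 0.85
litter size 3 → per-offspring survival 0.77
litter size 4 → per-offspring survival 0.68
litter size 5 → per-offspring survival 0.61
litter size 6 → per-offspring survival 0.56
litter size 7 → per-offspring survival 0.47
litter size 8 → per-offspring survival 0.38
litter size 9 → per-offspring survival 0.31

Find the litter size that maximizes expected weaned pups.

Expected weaned pups = c × s(c):
  c=2: 2 × 0.85 = 1.700
  c=3: 3 × 0.77 = 2.310
  c=4: 4 × 0.68 = 2.720
  c=5: 5 × 0.61 = 3.050
  c=6: 6 × 0.56 = 3.360
  c=7: 7 × 0.47 = 3.290
  c=8: 8 × 0.38 = 3.040
  c=9: 9 × 0.31 = 2.790
Maximum at c = 6 (3.360 weaned pups).

6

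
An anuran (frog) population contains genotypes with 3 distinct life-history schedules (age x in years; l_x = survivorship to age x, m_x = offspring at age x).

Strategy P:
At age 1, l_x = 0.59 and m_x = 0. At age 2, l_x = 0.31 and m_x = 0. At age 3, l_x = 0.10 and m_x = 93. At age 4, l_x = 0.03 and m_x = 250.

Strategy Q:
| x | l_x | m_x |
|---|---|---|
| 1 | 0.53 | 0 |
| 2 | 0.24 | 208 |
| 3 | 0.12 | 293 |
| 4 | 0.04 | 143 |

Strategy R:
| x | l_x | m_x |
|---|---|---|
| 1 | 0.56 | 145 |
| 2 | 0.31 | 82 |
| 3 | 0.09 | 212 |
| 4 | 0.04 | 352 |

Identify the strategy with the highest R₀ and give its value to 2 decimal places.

Strategy P: R₀ = 0.59×0 + 0.31×0 + 0.10×93 + 0.03×250 = 16.8000
Strategy Q: R₀ = 0.53×0 + 0.24×208 + 0.12×293 + 0.04×143 = 90.8000
Strategy R: R₀ = 0.56×145 + 0.31×82 + 0.09×212 + 0.04×352 = 139.7800
Highest R₀: strategy R with 139.7800.

139.78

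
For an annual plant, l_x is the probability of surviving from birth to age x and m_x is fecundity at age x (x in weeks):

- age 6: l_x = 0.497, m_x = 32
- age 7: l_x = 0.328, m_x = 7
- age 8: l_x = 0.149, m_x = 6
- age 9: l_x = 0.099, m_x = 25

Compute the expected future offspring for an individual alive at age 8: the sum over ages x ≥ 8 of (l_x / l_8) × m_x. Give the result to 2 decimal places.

22.61

l_8 = 0.149. Conditional survival from age 8 to x is l_x / l_8.
  x=8: (0.149/0.149) × 6 = 6.0000
  x=9: (0.099/0.149) × 25 = 16.6107
Sum = 6.0000 + 16.6107 = 22.6107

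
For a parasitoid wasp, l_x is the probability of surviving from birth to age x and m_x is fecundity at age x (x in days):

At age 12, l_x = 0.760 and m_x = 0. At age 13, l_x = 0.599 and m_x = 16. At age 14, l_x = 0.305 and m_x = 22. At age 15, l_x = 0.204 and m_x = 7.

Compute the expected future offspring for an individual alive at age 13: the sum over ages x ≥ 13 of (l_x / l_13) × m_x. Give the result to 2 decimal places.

29.59

l_13 = 0.599. Conditional survival from age 13 to x is l_x / l_13.
  x=13: (0.599/0.599) × 16 = 16.0000
  x=14: (0.305/0.599) × 22 = 11.2020
  x=15: (0.204/0.599) × 7 = 2.3840
Sum = 16.0000 + 11.2020 + 2.3840 = 29.5860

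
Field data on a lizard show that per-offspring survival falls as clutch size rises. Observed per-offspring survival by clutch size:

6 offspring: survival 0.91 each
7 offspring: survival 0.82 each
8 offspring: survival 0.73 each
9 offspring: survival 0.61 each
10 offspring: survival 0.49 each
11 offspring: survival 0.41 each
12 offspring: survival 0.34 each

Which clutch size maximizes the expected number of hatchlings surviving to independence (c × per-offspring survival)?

Expected hatchlings surviving to independence = c × s(c):
  c=6: 6 × 0.91 = 5.460
  c=7: 7 × 0.82 = 5.740
  c=8: 8 × 0.73 = 5.840
  c=9: 9 × 0.61 = 5.490
  c=10: 10 × 0.49 = 4.900
  c=11: 11 × 0.41 = 4.510
  c=12: 12 × 0.34 = 4.080
Maximum at c = 8 (5.840 hatchlings surviving to independence).

8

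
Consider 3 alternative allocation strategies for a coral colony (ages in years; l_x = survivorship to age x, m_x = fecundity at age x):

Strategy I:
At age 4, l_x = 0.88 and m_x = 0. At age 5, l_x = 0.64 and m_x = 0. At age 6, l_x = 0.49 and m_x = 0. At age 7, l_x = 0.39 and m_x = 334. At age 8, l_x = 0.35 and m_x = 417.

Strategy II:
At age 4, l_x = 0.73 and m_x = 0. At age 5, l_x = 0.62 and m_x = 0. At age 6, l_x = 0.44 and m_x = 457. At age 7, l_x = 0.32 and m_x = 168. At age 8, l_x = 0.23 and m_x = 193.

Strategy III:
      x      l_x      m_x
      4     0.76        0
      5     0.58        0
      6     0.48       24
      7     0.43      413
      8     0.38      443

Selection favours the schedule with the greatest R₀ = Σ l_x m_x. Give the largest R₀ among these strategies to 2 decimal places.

Strategy I: R₀ = 0.88×0 + 0.64×0 + 0.49×0 + 0.39×334 + 0.35×417 = 276.2100
Strategy II: R₀ = 0.73×0 + 0.62×0 + 0.44×457 + 0.32×168 + 0.23×193 = 299.2300
Strategy III: R₀ = 0.76×0 + 0.58×0 + 0.48×24 + 0.43×413 + 0.38×443 = 357.4500
Highest R₀: strategy III with 357.4500.

357.45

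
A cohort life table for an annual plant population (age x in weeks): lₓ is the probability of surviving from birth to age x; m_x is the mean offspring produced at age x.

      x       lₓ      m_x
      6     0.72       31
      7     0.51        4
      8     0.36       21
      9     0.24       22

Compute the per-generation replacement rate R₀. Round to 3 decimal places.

R₀ = Σ lₓ m_x:
  age 6: 0.72 × 31 = 22.3200
  age 7: 0.51 × 4 = 2.0400
  age 8: 0.36 × 21 = 7.5600
  age 9: 0.24 × 22 = 5.2800
R₀ = 22.3200 + 2.0400 + 7.5600 + 5.2800 = 37.2000

37.200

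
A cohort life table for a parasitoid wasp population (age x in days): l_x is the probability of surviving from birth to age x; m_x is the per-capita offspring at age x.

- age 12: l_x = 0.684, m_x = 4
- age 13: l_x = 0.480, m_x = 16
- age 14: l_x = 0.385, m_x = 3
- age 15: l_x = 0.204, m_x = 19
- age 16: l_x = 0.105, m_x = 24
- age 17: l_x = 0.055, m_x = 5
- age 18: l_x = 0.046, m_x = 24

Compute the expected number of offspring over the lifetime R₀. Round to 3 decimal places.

R₀ = Σ l_x m_x:
  age 12: 0.684 × 4 = 2.7360
  age 13: 0.480 × 16 = 7.6800
  age 14: 0.385 × 3 = 1.1550
  age 15: 0.204 × 19 = 3.8760
  age 16: 0.105 × 24 = 2.5200
  age 17: 0.055 × 5 = 0.2750
  age 18: 0.046 × 24 = 1.1040
R₀ = 2.7360 + 7.6800 + 1.1550 + 3.8760 + 2.5200 + 0.2750 + 1.1040 = 19.3460

19.346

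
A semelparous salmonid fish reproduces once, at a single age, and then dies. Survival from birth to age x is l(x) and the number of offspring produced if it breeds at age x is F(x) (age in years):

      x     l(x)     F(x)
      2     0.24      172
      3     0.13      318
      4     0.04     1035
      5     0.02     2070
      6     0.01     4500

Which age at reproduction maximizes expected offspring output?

Expected offspring if breeding at age x = l(x) × F(x):
  age 2: 0.24 × 172 = 41.280
  age 3: 0.13 × 318 = 41.340
  age 4: 0.04 × 1035 = 41.400
  age 5: 0.02 × 2070 = 41.400
  age 6: 0.01 × 4500 = 45.000
Maximum at age 6 (45.000).

6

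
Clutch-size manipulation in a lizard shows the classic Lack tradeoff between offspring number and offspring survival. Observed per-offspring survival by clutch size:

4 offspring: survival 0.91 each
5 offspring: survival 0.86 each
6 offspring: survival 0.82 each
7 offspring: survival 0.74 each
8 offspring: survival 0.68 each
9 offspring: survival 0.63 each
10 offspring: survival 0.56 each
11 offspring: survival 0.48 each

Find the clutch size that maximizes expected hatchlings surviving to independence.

Expected hatchlings surviving to independence = c × s(c):
  c=4: 4 × 0.91 = 3.640
  c=5: 5 × 0.86 = 4.300
  c=6: 6 × 0.82 = 4.920
  c=7: 7 × 0.74 = 5.180
  c=8: 8 × 0.68 = 5.440
  c=9: 9 × 0.63 = 5.670
  c=10: 10 × 0.56 = 5.600
  c=11: 11 × 0.48 = 5.280
Maximum at c = 9 (5.670 hatchlings surviving to independence).

9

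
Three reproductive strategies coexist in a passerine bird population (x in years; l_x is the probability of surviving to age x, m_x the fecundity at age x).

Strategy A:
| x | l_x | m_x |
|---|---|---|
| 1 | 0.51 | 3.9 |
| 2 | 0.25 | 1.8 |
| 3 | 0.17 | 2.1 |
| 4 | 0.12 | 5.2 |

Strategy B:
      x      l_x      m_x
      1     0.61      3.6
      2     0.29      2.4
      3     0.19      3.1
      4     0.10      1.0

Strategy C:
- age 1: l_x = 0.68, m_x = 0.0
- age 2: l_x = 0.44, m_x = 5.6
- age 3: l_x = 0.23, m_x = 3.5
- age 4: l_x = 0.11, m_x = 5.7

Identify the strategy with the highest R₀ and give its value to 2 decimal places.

3.90

Strategy A: R₀ = 0.51×3.9 + 0.25×1.8 + 0.17×2.1 + 0.12×5.2 = 3.4200
Strategy B: R₀ = 0.61×3.6 + 0.29×2.4 + 0.19×3.1 + 0.10×1.0 = 3.5810
Strategy C: R₀ = 0.68×0.0 + 0.44×5.6 + 0.23×3.5 + 0.11×5.7 = 3.8960
Highest R₀: strategy C with 3.8960.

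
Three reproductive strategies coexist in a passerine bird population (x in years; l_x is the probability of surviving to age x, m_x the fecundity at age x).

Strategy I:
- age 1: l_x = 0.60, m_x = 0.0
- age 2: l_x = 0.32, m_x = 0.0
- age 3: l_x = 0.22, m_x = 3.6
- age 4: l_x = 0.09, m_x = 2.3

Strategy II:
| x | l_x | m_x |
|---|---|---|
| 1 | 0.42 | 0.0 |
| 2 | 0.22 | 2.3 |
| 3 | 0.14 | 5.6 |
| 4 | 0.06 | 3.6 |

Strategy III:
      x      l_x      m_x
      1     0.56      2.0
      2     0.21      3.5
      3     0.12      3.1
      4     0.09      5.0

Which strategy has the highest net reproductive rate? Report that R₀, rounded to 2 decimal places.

Strategy I: R₀ = 0.60×0.0 + 0.32×0.0 + 0.22×3.6 + 0.09×2.3 = 0.9990
Strategy II: R₀ = 0.42×0.0 + 0.22×2.3 + 0.14×5.6 + 0.06×3.6 = 1.5060
Strategy III: R₀ = 0.56×2.0 + 0.21×3.5 + 0.12×3.1 + 0.09×5.0 = 2.6770
Highest R₀: strategy III with 2.6770.

2.68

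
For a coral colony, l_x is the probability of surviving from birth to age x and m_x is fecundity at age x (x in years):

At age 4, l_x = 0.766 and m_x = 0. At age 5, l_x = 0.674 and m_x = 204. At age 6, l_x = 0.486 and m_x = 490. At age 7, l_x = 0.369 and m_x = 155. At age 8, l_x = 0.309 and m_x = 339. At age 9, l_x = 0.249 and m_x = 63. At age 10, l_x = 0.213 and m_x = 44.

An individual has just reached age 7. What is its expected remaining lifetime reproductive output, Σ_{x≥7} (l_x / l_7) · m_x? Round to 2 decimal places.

l_7 = 0.369. Conditional survival from age 7 to x is l_x / l_7.
  x=7: (0.369/0.369) × 155 = 155.0000
  x=8: (0.309/0.369) × 339 = 283.8780
  x=9: (0.249/0.369) × 63 = 42.5122
  x=10: (0.213/0.369) × 44 = 25.3984
Sum = 155.0000 + 283.8780 + 42.5122 + 25.3984 = 506.7886

506.79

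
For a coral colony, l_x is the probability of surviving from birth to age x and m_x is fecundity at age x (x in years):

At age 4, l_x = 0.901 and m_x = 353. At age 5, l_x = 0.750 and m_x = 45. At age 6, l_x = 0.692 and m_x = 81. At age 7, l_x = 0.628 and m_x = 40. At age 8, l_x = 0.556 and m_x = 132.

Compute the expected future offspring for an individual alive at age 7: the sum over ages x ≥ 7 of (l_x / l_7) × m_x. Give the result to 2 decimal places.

l_7 = 0.628. Conditional survival from age 7 to x is l_x / l_7.
  x=7: (0.628/0.628) × 40 = 40.0000
  x=8: (0.556/0.628) × 132 = 116.8662
Sum = 40.0000 + 116.8662 = 156.8662

156.87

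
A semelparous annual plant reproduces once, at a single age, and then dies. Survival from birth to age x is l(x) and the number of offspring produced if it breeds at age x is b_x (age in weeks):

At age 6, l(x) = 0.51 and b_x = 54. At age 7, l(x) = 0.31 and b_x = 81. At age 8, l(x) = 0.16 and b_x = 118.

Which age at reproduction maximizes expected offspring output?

6

Expected offspring if breeding at age x = l(x) × b_x:
  age 6: 0.51 × 54 = 27.540
  age 7: 0.31 × 81 = 25.110
  age 8: 0.16 × 118 = 18.880
Maximum at age 6 (27.540).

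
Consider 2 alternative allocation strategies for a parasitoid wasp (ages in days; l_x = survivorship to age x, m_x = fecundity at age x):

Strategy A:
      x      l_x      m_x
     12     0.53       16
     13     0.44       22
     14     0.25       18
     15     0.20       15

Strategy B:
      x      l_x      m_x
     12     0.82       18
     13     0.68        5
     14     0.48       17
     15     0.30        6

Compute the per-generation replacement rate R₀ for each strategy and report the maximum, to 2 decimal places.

Strategy A: R₀ = 0.53×16 + 0.44×22 + 0.25×18 + 0.20×15 = 25.6600
Strategy B: R₀ = 0.82×18 + 0.68×5 + 0.48×17 + 0.30×6 = 28.1200
Highest R₀: strategy B with 28.1200.

28.12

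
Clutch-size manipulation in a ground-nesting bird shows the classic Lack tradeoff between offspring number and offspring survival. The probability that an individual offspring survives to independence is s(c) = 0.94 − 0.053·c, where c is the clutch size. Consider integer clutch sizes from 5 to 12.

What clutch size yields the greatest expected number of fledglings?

Expected fledglings = c × s(c):
  c=5: 5 × 0.675 = 3.375
  c=6: 6 × 0.622 = 3.732
  c=7: 7 × 0.569 = 3.983
  c=8: 8 × 0.516 = 4.128
  c=9: 9 × 0.463 = 4.167
  c=10: 10 × 0.410 = 4.100
  c=11: 11 × 0.357 = 3.927
  c=12: 12 × 0.304 = 3.648
Maximum at c = 9 (4.167 fledglings).

9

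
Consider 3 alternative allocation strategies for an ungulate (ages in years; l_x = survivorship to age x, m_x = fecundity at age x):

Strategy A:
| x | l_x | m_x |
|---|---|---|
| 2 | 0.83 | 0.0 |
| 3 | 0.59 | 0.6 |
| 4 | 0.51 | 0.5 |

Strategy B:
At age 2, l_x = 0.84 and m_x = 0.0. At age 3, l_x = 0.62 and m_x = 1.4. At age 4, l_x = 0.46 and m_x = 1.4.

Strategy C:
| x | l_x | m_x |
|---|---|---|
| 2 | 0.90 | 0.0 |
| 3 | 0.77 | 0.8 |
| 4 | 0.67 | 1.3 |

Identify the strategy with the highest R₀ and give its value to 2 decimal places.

Strategy A: R₀ = 0.83×0.0 + 0.59×0.6 + 0.51×0.5 = 0.6090
Strategy B: R₀ = 0.84×0.0 + 0.62×1.4 + 0.46×1.4 = 1.5120
Strategy C: R₀ = 0.90×0.0 + 0.77×0.8 + 0.67×1.3 = 1.4870
Highest R₀: strategy B with 1.5120.

1.51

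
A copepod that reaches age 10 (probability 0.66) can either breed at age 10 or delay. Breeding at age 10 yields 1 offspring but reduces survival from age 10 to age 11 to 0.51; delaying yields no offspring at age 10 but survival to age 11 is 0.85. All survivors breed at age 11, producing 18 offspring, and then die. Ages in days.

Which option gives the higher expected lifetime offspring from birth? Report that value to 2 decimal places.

10.10

breed at age 10: R₀ = 0.66 × (1 + 0.51 × 18) = 0.66 × 10.1800 = 6.7188
delay to age 11: R₀ = 0.66 × (0.85 × 18) = 0.66 × 15.3000 = 10.0980
Higher: delay to age 11 (10.0980).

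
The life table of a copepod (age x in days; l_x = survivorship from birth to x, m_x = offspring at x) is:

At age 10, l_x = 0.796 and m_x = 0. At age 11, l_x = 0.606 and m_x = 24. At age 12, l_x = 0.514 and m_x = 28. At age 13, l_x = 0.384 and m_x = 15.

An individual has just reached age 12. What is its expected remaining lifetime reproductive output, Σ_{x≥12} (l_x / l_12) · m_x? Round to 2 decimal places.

39.21

l_12 = 0.514. Conditional survival from age 12 to x is l_x / l_12.
  x=12: (0.514/0.514) × 28 = 28.0000
  x=13: (0.384/0.514) × 15 = 11.2062
Sum = 28.0000 + 11.2062 = 39.2062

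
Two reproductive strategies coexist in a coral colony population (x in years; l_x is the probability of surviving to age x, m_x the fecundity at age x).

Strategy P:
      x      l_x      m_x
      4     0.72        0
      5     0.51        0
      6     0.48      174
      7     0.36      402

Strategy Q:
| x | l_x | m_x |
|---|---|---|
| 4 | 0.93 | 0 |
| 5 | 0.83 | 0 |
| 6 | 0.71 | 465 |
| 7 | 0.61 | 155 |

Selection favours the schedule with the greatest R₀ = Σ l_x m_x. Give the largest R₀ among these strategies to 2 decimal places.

424.70

Strategy P: R₀ = 0.72×0 + 0.51×0 + 0.48×174 + 0.36×402 = 228.2400
Strategy Q: R₀ = 0.93×0 + 0.83×0 + 0.71×465 + 0.61×155 = 424.7000
Highest R₀: strategy Q with 424.7000.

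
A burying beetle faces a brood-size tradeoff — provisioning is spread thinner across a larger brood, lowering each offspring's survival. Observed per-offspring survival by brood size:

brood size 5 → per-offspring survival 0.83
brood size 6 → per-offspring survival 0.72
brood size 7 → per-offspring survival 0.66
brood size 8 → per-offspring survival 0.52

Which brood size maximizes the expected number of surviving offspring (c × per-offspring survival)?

7

Expected surviving offspring = c × s(c):
  c=5: 5 × 0.83 = 4.150
  c=6: 6 × 0.72 = 4.320
  c=7: 7 × 0.66 = 4.620
  c=8: 8 × 0.52 = 4.160
Maximum at c = 7 (4.620 surviving offspring).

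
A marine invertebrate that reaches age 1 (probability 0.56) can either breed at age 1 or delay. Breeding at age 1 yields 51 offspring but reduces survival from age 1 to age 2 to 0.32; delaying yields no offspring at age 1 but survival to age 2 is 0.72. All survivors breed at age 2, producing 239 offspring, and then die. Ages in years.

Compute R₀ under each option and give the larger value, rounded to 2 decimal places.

96.36

breed at age 1: R₀ = 0.56 × (51 + 0.32 × 239) = 0.56 × 127.4800 = 71.3888
delay to age 2: R₀ = 0.56 × (0.72 × 239) = 0.56 × 172.0800 = 96.3648
Higher: delay to age 2 (96.3648).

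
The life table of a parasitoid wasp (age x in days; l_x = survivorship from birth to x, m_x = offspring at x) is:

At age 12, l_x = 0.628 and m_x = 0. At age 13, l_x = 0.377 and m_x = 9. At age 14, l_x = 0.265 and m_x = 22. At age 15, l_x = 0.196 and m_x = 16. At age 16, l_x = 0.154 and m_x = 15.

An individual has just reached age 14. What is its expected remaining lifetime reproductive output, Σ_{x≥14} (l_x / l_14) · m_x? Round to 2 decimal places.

42.55

l_14 = 0.265. Conditional survival from age 14 to x is l_x / l_14.
  x=14: (0.265/0.265) × 22 = 22.0000
  x=15: (0.196/0.265) × 16 = 11.8340
  x=16: (0.154/0.265) × 15 = 8.7170
Sum = 22.0000 + 11.8340 + 8.7170 = 42.5509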